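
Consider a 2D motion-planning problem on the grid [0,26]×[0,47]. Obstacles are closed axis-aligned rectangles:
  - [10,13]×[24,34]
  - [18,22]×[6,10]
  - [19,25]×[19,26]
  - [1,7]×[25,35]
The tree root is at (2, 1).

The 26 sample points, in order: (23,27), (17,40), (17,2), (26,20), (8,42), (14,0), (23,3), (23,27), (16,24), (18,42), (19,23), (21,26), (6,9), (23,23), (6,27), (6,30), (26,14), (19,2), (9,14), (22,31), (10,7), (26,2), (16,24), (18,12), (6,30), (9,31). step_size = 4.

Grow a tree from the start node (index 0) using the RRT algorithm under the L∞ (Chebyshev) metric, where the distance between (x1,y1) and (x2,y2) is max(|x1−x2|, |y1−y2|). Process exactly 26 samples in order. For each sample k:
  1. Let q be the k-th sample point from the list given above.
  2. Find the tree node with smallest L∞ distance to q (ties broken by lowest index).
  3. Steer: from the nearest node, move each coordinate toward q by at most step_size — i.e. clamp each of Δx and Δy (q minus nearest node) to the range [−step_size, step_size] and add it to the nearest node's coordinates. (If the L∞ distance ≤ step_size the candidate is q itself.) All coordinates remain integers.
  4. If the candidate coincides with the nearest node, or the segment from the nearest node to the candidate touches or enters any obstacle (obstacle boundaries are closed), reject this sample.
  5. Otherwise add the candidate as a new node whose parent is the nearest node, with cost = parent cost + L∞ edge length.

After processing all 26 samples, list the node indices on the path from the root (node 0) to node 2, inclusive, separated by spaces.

Path: 0 1 2

1. q=(23,27) nearest=0 d=26 new=(6,5) → add node 1 parent=0 cost=4
2. q=(17,40) nearest=1 d=35 new=(10,9) → add node 2 parent=1 cost=8
3. q=(17,2) nearest=2 d=7 new=(14,5) → add node 3 parent=2 cost=12
4. q=(26,20) nearest=3 d=15 new=(18,9) → blocked by [18,22]×[6,10], reject
5. q=(8,42) nearest=2 d=33 new=(8,13) → add node 4 parent=2 cost=12
6. q=(14,0) nearest=3 d=5 new=(14,1) → add node 5 parent=3 cost=16
7. q=(23,3) nearest=3 d=9 new=(18,3) → add node 6 parent=3 cost=16
8. q=(23,27) nearest=4 d=15 new=(12,17) → add node 7 parent=4 cost=16
9. q=(16,24) nearest=7 d=7 new=(16,21) → add node 8 parent=7 cost=20
10. q=(18,42) nearest=8 d=21 new=(18,25) → add node 9 parent=8 cost=24
11. q=(19,23) nearest=9 d=2 new=(19,23) → blocked by [19,25]×[19,26], reject
12. q=(21,26) nearest=9 d=3 new=(21,26) → blocked by [19,25]×[19,26], reject
13. q=(6,9) nearest=1 d=4 new=(6,9) → add node 10 parent=1 cost=8
14. q=(23,23) nearest=9 d=5 new=(22,23) → blocked by [19,25]×[19,26], reject
15. q=(6,27) nearest=7 d=10 new=(8,21) → add node 11 parent=7 cost=20
16. q=(6,30) nearest=11 d=9 new=(6,25) → blocked by [1,7]×[25,35], reject
17. q=(26,14) nearest=8 d=10 new=(20,17) → add node 12 parent=8 cost=24
18. q=(19,2) nearest=6 d=1 new=(19,2) → add node 13 parent=6 cost=17
19. q=(9,14) nearest=4 d=1 new=(9,14) → add node 14 parent=4 cost=13
20. q=(22,31) nearest=9 d=6 new=(22,29) → blocked by [19,25]×[19,26], reject
21. q=(10,7) nearest=2 d=2 new=(10,7) → add node 15 parent=2 cost=10
22. q=(26,2) nearest=13 d=7 new=(23,2) → add node 16 parent=13 cost=21
23. q=(16,24) nearest=9 d=2 new=(16,24) → add node 17 parent=9 cost=26
24. q=(18,12) nearest=12 d=5 new=(18,13) → add node 18 parent=12 cost=28
25. q=(6,30) nearest=11 d=9 new=(6,25) → blocked by [1,7]×[25,35], reject
26. q=(9,31) nearest=17 d=7 new=(12,28) → blocked by [10,13]×[24,34], reject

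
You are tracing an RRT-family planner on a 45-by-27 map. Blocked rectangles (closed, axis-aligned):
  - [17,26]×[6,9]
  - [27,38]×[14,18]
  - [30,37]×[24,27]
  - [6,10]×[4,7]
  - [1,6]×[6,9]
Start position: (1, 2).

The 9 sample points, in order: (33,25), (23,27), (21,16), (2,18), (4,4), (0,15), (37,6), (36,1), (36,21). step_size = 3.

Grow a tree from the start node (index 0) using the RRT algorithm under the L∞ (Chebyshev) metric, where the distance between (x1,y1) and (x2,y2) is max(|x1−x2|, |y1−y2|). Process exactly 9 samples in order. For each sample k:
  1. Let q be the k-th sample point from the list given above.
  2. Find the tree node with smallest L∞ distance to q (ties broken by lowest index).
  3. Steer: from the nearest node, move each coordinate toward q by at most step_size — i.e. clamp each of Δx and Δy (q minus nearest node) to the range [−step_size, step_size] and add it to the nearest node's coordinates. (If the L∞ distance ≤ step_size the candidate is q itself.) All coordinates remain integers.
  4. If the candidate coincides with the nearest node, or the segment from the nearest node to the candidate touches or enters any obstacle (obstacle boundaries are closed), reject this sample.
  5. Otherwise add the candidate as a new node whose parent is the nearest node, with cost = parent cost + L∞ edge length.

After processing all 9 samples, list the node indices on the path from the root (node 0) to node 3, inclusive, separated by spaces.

1. q=(33,25) nearest=0 d=32 new=(4,5) → add node 1 parent=0 cost=3
2. q=(23,27) nearest=1 d=22 new=(7,8) → blocked by [6,10]×[4,7], reject
3. q=(21,16) nearest=1 d=17 new=(7,8) → blocked by [6,10]×[4,7], reject
4. q=(2,18) nearest=1 d=13 new=(2,8) → blocked by [1,6]×[6,9], reject
5. q=(4,4) nearest=1 d=1 new=(4,4) → add node 2 parent=1 cost=4
6. q=(0,15) nearest=1 d=10 new=(1,8) → blocked by [1,6]×[6,9], reject
7. q=(37,6) nearest=1 d=33 new=(7,6) → blocked by [6,10]×[4,7], reject
8. q=(36,1) nearest=1 d=32 new=(7,2) → add node 3 parent=1 cost=6
9. q=(36,21) nearest=3 d=29 new=(10,5) → blocked by [6,10]×[4,7], reject

Path: 0 1 3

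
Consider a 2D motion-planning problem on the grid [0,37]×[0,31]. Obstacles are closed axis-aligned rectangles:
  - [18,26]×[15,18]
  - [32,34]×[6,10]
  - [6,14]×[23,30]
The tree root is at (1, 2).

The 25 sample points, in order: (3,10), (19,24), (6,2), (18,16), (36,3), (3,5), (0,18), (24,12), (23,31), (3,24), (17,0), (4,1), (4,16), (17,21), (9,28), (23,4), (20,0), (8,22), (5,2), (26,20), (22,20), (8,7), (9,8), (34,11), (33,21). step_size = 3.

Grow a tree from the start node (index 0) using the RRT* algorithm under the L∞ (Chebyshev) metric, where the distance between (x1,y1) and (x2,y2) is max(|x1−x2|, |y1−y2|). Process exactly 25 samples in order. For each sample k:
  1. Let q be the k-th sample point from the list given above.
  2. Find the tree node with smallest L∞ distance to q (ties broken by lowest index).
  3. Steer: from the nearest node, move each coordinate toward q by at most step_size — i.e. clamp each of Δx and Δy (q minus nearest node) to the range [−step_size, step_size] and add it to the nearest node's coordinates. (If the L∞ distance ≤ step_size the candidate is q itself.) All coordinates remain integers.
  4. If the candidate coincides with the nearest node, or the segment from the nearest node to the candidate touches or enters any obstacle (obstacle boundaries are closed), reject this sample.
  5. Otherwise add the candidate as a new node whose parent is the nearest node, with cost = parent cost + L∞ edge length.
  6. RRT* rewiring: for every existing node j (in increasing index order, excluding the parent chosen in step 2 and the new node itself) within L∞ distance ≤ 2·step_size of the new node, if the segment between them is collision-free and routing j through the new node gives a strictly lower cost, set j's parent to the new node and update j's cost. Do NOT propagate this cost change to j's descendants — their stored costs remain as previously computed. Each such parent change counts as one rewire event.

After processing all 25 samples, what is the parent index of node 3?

1. q=(3,10) nearest=0 d=8 new=(3,5) → add node 1 parent=0 cost=3
2. q=(19,24) nearest=1 d=19 new=(6,8) → add node 2 parent=1 cost=6
3. q=(6,2) nearest=1 d=3 new=(6,2) → add node 3 parent=1 cost=6
4. q=(18,16) nearest=2 d=12 new=(9,11) → add node 4 parent=2 cost=9
5. q=(36,3) nearest=4 d=27 new=(12,8) → add node 5 parent=4 cost=12
6. q=(3,5) nearest=1 d=0 → coincident, reject
7. q=(0,18) nearest=4 d=9 new=(6,14) → add node 6 parent=4 cost=12
8. q=(24,12) nearest=5 d=12 new=(15,11) → add node 7 parent=5 cost=15
9. q=(23,31) nearest=6 d=17 new=(9,17) → add node 8 parent=6 cost=15
10. q=(3,24) nearest=8 d=7 new=(6,20) → add node 9 parent=8 cost=18
11. q=(17,0) nearest=5 d=8 new=(15,5) → add node 10 parent=5 cost=15
12. q=(4,1) nearest=3 d=2 new=(4,1) → add node 11 parent=3 cost=8
13. q=(4,16) nearest=6 d=2 new=(4,16) → add node 12 parent=6 cost=14
14. q=(17,21) nearest=8 d=8 new=(12,20) → add node 13 parent=8 cost=18
15. q=(9,28) nearest=9 d=8 new=(9,23) → blocked by [6,14]×[23,30], reject
16. q=(23,4) nearest=7 d=8 new=(18,8) → add node 14 parent=7 cost=18
17. q=(20,0) nearest=10 d=5 new=(18,2) → add node 15 parent=10 cost=18
18. q=(8,22) nearest=9 d=2 new=(8,22) → add node 16 parent=9 cost=20
19. q=(5,2) nearest=3 d=1 new=(5,2) → add node 17 parent=3 cost=7
20. q=(26,20) nearest=7 d=11 new=(18,14) → add node 18 parent=7 cost=18
21. q=(22,20) nearest=18 d=6 new=(21,17) → blocked by [18,26]×[15,18], reject
22. q=(8,7) nearest=2 d=2 new=(8,7) → add node 19 parent=2 cost=8
23. q=(9,8) nearest=19 d=1 new=(9,8) → add node 20 parent=19 cost=9
24. q=(34,11) nearest=14 d=16 new=(21,11) → add node 21 parent=14 cost=21
25. q=(33,21) nearest=21 d=12 new=(24,14) → add node 22 parent=21 cost=24

Parent of node 3: 1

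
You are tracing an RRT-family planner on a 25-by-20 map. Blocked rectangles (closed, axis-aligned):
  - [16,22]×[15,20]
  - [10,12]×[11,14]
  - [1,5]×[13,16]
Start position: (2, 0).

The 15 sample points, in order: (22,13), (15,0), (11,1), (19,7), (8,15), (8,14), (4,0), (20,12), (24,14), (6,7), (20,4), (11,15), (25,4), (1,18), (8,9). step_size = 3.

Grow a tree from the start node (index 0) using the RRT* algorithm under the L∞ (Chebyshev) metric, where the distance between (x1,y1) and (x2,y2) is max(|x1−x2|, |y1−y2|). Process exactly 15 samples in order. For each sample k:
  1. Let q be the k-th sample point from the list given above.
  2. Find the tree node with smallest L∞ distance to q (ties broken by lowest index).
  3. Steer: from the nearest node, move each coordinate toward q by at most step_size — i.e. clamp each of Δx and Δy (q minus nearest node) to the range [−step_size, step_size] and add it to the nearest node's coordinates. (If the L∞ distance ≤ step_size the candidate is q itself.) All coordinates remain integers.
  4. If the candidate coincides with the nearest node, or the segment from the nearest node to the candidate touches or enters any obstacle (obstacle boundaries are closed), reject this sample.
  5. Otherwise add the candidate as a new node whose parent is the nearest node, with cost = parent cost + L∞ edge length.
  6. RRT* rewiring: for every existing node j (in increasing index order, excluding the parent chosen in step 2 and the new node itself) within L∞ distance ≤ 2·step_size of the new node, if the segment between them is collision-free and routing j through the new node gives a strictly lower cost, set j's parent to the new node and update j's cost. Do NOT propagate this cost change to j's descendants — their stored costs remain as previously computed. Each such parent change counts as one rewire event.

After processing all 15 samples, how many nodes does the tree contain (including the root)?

1. q=(22,13) nearest=0 d=20 new=(5,3) → add node 1 parent=0 cost=3
2. q=(15,0) nearest=1 d=10 new=(8,0) → add node 2 parent=1 cost=6
3. q=(11,1) nearest=2 d=3 new=(11,1) → add node 3 parent=2 cost=9
4. q=(19,7) nearest=3 d=8 new=(14,4) → add node 4 parent=3 cost=12
5. q=(8,15) nearest=4 d=11 new=(11,7) → add node 5 parent=4 cost=15
6. q=(8,14) nearest=5 d=7 new=(8,10) → add node 6 parent=5 cost=18
7. q=(4,0) nearest=0 d=2 new=(4,0) → add node 7 parent=0 cost=2
8. q=(20,12) nearest=4 d=8 new=(17,7) → add node 8 parent=4 cost=15
9. q=(24,14) nearest=8 d=7 new=(20,10) → add node 9 parent=8 cost=18
10. q=(6,7) nearest=6 d=3 new=(6,7) → add node 10 parent=6 cost=21
11. q=(20,4) nearest=8 d=3 new=(20,4) → add node 11 parent=8 cost=18
12. q=(11,15) nearest=6 d=5 new=(11,13) → blocked by [10,12]×[11,14], reject
13. q=(25,4) nearest=11 d=5 new=(23,4) → add node 12 parent=11 cost=21
14. q=(1,18) nearest=6 d=8 new=(5,13) → blocked by [1,5]×[13,16], reject
15. q=(8,9) nearest=6 d=1 new=(8,9) → add node 13 parent=6 cost=19

Node count: 14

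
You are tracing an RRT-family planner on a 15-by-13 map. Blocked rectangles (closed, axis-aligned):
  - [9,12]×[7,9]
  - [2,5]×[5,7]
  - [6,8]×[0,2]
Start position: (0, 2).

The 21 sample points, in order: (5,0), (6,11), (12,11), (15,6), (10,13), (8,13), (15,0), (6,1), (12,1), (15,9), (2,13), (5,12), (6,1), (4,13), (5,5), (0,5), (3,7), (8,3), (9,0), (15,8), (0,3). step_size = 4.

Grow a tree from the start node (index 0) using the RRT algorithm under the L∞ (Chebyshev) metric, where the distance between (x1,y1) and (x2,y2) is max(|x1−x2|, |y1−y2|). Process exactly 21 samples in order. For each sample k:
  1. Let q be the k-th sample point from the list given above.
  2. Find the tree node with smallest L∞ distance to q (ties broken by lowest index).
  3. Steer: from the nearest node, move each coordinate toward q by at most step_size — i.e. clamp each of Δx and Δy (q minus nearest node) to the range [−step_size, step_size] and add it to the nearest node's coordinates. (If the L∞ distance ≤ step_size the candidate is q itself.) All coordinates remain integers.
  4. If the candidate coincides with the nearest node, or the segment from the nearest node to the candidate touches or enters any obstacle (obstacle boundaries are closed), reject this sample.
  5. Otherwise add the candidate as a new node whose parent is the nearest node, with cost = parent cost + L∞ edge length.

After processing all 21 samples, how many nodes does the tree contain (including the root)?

1. q=(5,0) nearest=0 d=5 new=(4,0) → add node 1 parent=0 cost=4
2. q=(6,11) nearest=0 d=9 new=(4,6) → blocked by [2,5]×[5,7], reject
3. q=(12,11) nearest=1 d=11 new=(8,4) → blocked by [6,8]×[0,2], reject
4. q=(15,6) nearest=1 d=11 new=(8,4) → blocked by [6,8]×[0,2], reject
5. q=(10,13) nearest=0 d=11 new=(4,6) → blocked by [2,5]×[5,7], reject
6. q=(8,13) nearest=0 d=11 new=(4,6) → blocked by [2,5]×[5,7], reject
7. q=(15,0) nearest=1 d=11 new=(8,0) → blocked by [6,8]×[0,2], reject
8. q=(6,1) nearest=1 d=2 new=(6,1) → blocked by [6,8]×[0,2], reject
9. q=(12,1) nearest=1 d=8 new=(8,1) → blocked by [6,8]×[0,2], reject
10. q=(15,9) nearest=1 d=11 new=(8,4) → blocked by [6,8]×[0,2], reject
11. q=(2,13) nearest=0 d=11 new=(2,6) → blocked by [2,5]×[5,7], reject
12. q=(5,12) nearest=0 d=10 new=(4,6) → blocked by [2,5]×[5,7], reject
13. q=(6,1) nearest=1 d=2 new=(6,1) → blocked by [6,8]×[0,2], reject
14. q=(4,13) nearest=0 d=11 new=(4,6) → blocked by [2,5]×[5,7], reject
15. q=(5,5) nearest=0 d=5 new=(4,5) → blocked by [2,5]×[5,7], reject
16. q=(0,5) nearest=0 d=3 new=(0,5) → add node 2 parent=0 cost=3
17. q=(3,7) nearest=2 d=3 new=(3,7) → blocked by [2,5]×[5,7], reject
18. q=(8,3) nearest=1 d=4 new=(8,3) → blocked by [6,8]×[0,2], reject
19. q=(9,0) nearest=1 d=5 new=(8,0) → blocked by [6,8]×[0,2], reject
20. q=(15,8) nearest=1 d=11 new=(8,4) → blocked by [6,8]×[0,2], reject
21. q=(0,3) nearest=0 d=1 new=(0,3) → add node 3 parent=0 cost=1

Node count: 4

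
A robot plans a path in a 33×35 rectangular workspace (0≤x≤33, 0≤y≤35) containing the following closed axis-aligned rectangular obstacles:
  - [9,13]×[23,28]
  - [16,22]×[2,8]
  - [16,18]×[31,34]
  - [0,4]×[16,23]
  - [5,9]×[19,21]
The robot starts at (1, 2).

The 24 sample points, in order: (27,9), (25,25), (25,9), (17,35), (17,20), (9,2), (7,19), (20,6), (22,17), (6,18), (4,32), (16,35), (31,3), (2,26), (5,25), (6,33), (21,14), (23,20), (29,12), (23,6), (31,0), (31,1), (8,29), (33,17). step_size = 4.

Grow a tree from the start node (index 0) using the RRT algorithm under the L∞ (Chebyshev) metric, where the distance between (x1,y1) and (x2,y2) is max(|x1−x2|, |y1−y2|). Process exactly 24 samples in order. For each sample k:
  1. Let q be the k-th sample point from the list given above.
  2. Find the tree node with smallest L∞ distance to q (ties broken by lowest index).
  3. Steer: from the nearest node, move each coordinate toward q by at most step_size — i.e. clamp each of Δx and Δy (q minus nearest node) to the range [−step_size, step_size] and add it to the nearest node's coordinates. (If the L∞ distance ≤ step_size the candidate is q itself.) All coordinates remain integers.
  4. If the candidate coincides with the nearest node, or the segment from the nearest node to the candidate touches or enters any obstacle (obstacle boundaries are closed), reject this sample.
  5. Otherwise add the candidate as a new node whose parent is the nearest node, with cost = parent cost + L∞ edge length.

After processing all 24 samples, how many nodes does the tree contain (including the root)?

Node count: 22

1. q=(27,9) nearest=0 d=26 new=(5,6) → add node 1 parent=0 cost=4
2. q=(25,25) nearest=1 d=20 new=(9,10) → add node 2 parent=1 cost=8
3. q=(25,9) nearest=2 d=16 new=(13,9) → add node 3 parent=2 cost=12
4. q=(17,35) nearest=2 d=25 new=(13,14) → add node 4 parent=2 cost=12
5. q=(17,20) nearest=4 d=6 new=(17,18) → add node 5 parent=4 cost=16
6. q=(9,2) nearest=1 d=4 new=(9,2) → add node 6 parent=1 cost=8
7. q=(7,19) nearest=4 d=6 new=(9,18) → add node 7 parent=4 cost=16
8. q=(20,6) nearest=3 d=7 new=(17,6) → blocked by [16,22]×[2,8], reject
9. q=(22,17) nearest=5 d=5 new=(21,17) → add node 8 parent=5 cost=20
10. q=(6,18) nearest=7 d=3 new=(6,18) → add node 9 parent=7 cost=19
11. q=(4,32) nearest=5 d=14 new=(13,22) → add node 10 parent=5 cost=20
12. q=(16,35) nearest=10 d=13 new=(16,26) → add node 11 parent=10 cost=24
13. q=(31,3) nearest=8 d=14 new=(25,13) → add node 12 parent=8 cost=24
14. q=(2,26) nearest=7 d=8 new=(5,22) → blocked by [5,9]×[19,21], reject
15. q=(5,25) nearest=7 d=7 new=(5,22) → blocked by [5,9]×[19,21], reject
16. q=(6,33) nearest=11 d=10 new=(12,30) → add node 13 parent=11 cost=28
17. q=(21,14) nearest=8 d=3 new=(21,14) → add node 14 parent=8 cost=23
18. q=(23,20) nearest=8 d=3 new=(23,20) → add node 15 parent=8 cost=23
19. q=(29,12) nearest=12 d=4 new=(29,12) → add node 16 parent=12 cost=28
20. q=(23,6) nearest=16 d=6 new=(25,8) → add node 17 parent=16 cost=32
21. q=(31,0) nearest=17 d=8 new=(29,4) → add node 18 parent=17 cost=36
22. q=(31,1) nearest=18 d=3 new=(31,1) → add node 19 parent=18 cost=39
23. q=(8,29) nearest=13 d=4 new=(8,29) → add node 20 parent=13 cost=32
24. q=(33,17) nearest=16 d=5 new=(33,16) → add node 21 parent=16 cost=32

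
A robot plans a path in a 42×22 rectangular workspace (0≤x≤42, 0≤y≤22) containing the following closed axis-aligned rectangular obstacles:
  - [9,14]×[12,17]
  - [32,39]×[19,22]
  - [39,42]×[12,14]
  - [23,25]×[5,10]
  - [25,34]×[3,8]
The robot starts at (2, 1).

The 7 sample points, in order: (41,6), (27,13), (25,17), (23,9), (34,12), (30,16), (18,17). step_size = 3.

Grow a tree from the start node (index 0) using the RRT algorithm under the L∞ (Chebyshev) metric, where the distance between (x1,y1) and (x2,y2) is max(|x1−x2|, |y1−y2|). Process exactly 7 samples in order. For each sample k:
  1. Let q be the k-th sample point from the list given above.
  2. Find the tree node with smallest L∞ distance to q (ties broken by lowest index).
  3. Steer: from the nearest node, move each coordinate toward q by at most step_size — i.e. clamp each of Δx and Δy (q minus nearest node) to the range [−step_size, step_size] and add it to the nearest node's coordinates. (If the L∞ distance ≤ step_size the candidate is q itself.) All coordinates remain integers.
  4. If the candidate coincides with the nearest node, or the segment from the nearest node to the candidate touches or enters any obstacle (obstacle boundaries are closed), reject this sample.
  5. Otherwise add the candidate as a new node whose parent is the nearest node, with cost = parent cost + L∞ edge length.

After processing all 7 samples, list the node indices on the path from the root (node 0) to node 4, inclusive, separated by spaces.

1. q=(41,6) nearest=0 d=39 new=(5,4) → add node 1 parent=0 cost=3
2. q=(27,13) nearest=1 d=22 new=(8,7) → add node 2 parent=1 cost=6
3. q=(25,17) nearest=2 d=17 new=(11,10) → add node 3 parent=2 cost=9
4. q=(23,9) nearest=3 d=12 new=(14,9) → add node 4 parent=3 cost=12
5. q=(34,12) nearest=4 d=20 new=(17,12) → add node 5 parent=4 cost=15
6. q=(30,16) nearest=5 d=13 new=(20,15) → add node 6 parent=5 cost=18
7. q=(18,17) nearest=6 d=2 new=(18,17) → add node 7 parent=6 cost=20

Path: 0 1 2 3 4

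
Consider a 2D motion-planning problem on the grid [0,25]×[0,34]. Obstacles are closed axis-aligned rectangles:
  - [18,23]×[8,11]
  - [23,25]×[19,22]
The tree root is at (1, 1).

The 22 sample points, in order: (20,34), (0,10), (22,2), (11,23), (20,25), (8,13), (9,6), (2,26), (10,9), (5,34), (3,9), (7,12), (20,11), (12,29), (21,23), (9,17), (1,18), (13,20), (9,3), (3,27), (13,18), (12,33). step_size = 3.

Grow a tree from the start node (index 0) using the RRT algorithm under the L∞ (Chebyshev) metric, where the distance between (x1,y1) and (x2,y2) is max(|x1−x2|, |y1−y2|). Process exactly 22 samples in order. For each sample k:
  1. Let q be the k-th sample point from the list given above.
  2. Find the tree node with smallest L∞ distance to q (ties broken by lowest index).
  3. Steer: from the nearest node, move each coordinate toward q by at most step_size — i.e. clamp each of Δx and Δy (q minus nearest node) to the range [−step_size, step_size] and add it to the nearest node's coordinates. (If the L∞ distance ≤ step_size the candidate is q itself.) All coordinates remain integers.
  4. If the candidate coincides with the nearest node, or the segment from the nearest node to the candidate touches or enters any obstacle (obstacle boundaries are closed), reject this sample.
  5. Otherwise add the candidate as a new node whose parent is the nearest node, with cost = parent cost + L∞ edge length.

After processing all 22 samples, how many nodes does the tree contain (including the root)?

1. q=(20,34) nearest=0 d=33 new=(4,4) → add node 1 parent=0 cost=3
2. q=(0,10) nearest=1 d=6 new=(1,7) → add node 2 parent=1 cost=6
3. q=(22,2) nearest=1 d=18 new=(7,2) → add node 3 parent=1 cost=6
4. q=(11,23) nearest=2 d=16 new=(4,10) → add node 4 parent=2 cost=9
5. q=(20,25) nearest=4 d=16 new=(7,13) → add node 5 parent=4 cost=12
6. q=(8,13) nearest=5 d=1 new=(8,13) → add node 6 parent=5 cost=13
7. q=(9,6) nearest=3 d=4 new=(9,5) → add node 7 parent=3 cost=9
8. q=(2,26) nearest=5 d=13 new=(4,16) → add node 8 parent=5 cost=15
9. q=(10,9) nearest=5 d=4 new=(10,10) → add node 9 parent=5 cost=15
10. q=(5,34) nearest=8 d=18 new=(5,19) → add node 10 parent=8 cost=18
11. q=(3,9) nearest=4 d=1 new=(3,9) → add node 11 parent=4 cost=10
12. q=(7,12) nearest=5 d=1 new=(7,12) → add node 12 parent=5 cost=13
13. q=(20,11) nearest=9 d=10 new=(13,11) → add node 13 parent=9 cost=18
14. q=(12,29) nearest=10 d=10 new=(8,22) → add node 14 parent=10 cost=21
15. q=(21,23) nearest=13 d=12 new=(16,14) → add node 15 parent=13 cost=21
16. q=(9,17) nearest=5 d=4 new=(9,16) → add node 16 parent=5 cost=15
17. q=(1,18) nearest=8 d=3 new=(1,18) → add node 17 parent=8 cost=18
18. q=(13,20) nearest=16 d=4 new=(12,19) → add node 18 parent=16 cost=18
19. q=(9,3) nearest=3 d=2 new=(9,3) → add node 19 parent=3 cost=8
20. q=(3,27) nearest=14 d=5 new=(5,25) → add node 20 parent=14 cost=24
21. q=(13,18) nearest=18 d=1 new=(13,18) → add node 21 parent=18 cost=19
22. q=(12,33) nearest=20 d=8 new=(8,28) → add node 22 parent=20 cost=27

Node count: 23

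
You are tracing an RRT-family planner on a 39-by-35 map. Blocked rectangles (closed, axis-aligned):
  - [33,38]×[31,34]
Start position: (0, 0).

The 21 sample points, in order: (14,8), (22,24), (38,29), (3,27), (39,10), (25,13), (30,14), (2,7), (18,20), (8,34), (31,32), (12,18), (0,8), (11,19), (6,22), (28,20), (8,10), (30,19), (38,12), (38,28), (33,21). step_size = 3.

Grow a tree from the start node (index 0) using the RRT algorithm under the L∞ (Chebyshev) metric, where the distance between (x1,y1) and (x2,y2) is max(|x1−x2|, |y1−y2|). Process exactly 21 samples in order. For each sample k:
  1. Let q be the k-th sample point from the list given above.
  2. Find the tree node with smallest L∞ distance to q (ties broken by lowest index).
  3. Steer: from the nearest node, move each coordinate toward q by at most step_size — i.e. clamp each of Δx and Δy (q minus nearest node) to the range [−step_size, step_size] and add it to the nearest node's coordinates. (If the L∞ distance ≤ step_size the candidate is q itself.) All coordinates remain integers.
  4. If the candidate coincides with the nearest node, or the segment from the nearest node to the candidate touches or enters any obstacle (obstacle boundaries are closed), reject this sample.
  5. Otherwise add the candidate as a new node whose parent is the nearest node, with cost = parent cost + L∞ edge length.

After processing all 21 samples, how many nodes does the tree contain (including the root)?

Node count: 22

1. q=(14,8) nearest=0 d=14 new=(3,3) → add node 1 parent=0 cost=3
2. q=(22,24) nearest=1 d=21 new=(6,6) → add node 2 parent=1 cost=6
3. q=(38,29) nearest=2 d=32 new=(9,9) → add node 3 parent=2 cost=9
4. q=(3,27) nearest=3 d=18 new=(6,12) → add node 4 parent=3 cost=12
5. q=(39,10) nearest=3 d=30 new=(12,10) → add node 5 parent=3 cost=12
6. q=(25,13) nearest=5 d=13 new=(15,13) → add node 6 parent=5 cost=15
7. q=(30,14) nearest=6 d=15 new=(18,14) → add node 7 parent=6 cost=18
8. q=(2,7) nearest=1 d=4 new=(2,6) → add node 8 parent=1 cost=6
9. q=(18,20) nearest=7 d=6 new=(18,17) → add node 9 parent=7 cost=21
10. q=(8,34) nearest=9 d=17 new=(15,20) → add node 10 parent=9 cost=24
11. q=(31,32) nearest=9 d=15 new=(21,20) → add node 11 parent=9 cost=24
12. q=(12,18) nearest=10 d=3 new=(12,18) → add node 12 parent=10 cost=27
13. q=(0,8) nearest=8 d=2 new=(0,8) → add node 13 parent=8 cost=8
14. q=(11,19) nearest=12 d=1 new=(11,19) → add node 14 parent=12 cost=28
15. q=(6,22) nearest=14 d=5 new=(8,22) → add node 15 parent=14 cost=31
16. q=(28,20) nearest=11 d=7 new=(24,20) → add node 16 parent=11 cost=27
17. q=(8,10) nearest=3 d=1 new=(8,10) → add node 17 parent=3 cost=10
18. q=(30,19) nearest=16 d=6 new=(27,19) → add node 18 parent=16 cost=30
19. q=(38,12) nearest=18 d=11 new=(30,16) → add node 19 parent=18 cost=33
20. q=(38,28) nearest=18 d=11 new=(30,22) → add node 20 parent=18 cost=33
21. q=(33,21) nearest=20 d=3 new=(33,21) → add node 21 parent=20 cost=36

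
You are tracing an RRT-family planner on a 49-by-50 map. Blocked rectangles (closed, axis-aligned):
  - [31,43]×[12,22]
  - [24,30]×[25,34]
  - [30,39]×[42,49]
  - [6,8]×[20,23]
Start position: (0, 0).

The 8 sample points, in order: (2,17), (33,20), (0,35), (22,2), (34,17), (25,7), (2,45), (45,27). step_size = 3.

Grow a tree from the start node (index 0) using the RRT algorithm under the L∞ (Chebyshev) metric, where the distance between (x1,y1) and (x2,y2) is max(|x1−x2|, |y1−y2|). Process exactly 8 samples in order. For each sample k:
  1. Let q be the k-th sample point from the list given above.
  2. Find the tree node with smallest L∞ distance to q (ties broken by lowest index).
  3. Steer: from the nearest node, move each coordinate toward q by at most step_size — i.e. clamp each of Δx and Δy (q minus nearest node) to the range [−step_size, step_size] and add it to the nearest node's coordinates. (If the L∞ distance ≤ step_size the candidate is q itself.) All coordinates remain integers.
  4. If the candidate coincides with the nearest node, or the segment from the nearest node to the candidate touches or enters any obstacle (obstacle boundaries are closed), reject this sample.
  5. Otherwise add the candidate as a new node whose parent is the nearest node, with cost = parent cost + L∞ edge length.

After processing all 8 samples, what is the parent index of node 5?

1. q=(2,17) nearest=0 d=17 new=(2,3) → add node 1 parent=0 cost=3
2. q=(33,20) nearest=1 d=31 new=(5,6) → add node 2 parent=1 cost=6
3. q=(0,35) nearest=2 d=29 new=(2,9) → add node 3 parent=2 cost=9
4. q=(22,2) nearest=2 d=17 new=(8,3) → add node 4 parent=2 cost=9
5. q=(34,17) nearest=4 d=26 new=(11,6) → add node 5 parent=4 cost=12
6. q=(25,7) nearest=5 d=14 new=(14,7) → add node 6 parent=5 cost=15
7. q=(2,45) nearest=3 d=36 new=(2,12) → add node 7 parent=3 cost=12
8. q=(45,27) nearest=6 d=31 new=(17,10) → add node 8 parent=6 cost=18

Parent of node 5: 4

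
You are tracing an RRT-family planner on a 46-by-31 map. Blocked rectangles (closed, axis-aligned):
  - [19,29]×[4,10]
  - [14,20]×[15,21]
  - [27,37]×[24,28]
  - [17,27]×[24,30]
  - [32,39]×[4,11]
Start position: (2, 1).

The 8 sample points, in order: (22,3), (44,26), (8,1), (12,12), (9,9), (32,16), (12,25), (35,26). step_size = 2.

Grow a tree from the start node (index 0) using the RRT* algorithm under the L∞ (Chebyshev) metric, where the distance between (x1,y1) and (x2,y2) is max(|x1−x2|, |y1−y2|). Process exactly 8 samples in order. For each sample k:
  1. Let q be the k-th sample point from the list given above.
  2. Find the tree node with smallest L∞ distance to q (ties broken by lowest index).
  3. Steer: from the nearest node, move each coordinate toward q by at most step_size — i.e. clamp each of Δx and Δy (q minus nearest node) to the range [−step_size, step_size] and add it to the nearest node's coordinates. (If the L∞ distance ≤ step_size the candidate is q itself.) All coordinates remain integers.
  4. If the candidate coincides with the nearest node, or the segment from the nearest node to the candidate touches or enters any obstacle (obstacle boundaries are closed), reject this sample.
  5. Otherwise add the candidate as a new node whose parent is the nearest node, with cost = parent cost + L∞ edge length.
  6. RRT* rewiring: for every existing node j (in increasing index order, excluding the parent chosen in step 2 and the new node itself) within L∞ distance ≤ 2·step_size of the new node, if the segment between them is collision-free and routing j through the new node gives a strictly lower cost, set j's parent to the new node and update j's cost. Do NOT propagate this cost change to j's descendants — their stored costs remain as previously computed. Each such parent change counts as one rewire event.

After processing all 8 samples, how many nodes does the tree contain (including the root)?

Node count: 8

1. q=(22,3) nearest=0 d=20 new=(4,3) → add node 1 parent=0 cost=2
2. q=(44,26) nearest=1 d=40 new=(6,5) → add node 2 parent=1 cost=4
3. q=(8,1) nearest=1 d=4 new=(6,1) → add node 3 parent=1 cost=4
4. q=(12,12) nearest=2 d=7 new=(8,7) → add node 4 parent=2 cost=6
5. q=(9,9) nearest=4 d=2 new=(9,9) → add node 5 parent=4 cost=8
6. q=(32,16) nearest=5 d=23 new=(11,11) → add node 6 parent=5 cost=10
7. q=(12,25) nearest=6 d=14 new=(12,13) → add node 7 parent=6 cost=12
8. q=(35,26) nearest=7 d=23 new=(14,15) → blocked by [14,20]×[15,21], reject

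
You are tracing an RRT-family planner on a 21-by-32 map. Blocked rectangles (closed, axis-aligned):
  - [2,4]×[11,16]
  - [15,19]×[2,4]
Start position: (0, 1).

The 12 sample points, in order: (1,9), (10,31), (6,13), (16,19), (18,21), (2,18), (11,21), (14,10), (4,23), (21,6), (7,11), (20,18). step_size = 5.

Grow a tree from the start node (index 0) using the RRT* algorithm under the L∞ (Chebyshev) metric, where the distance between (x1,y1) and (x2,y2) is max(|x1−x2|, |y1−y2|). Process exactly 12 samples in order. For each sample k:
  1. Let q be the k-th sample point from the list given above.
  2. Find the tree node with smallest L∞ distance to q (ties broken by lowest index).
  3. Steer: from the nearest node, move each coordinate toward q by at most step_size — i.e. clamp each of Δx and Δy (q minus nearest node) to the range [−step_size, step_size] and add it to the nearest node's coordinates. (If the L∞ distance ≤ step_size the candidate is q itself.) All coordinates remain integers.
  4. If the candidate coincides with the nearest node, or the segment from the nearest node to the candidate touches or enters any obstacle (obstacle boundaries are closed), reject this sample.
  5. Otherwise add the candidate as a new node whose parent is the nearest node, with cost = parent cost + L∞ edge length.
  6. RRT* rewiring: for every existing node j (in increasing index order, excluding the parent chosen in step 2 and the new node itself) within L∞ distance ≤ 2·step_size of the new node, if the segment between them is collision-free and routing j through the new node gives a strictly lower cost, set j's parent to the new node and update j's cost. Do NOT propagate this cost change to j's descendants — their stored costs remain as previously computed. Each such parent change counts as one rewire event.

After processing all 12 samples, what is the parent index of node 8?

Parent of node 8: 4

1. q=(1,9) nearest=0 d=8 new=(1,6) → add node 1 parent=0 cost=5
2. q=(10,31) nearest=1 d=25 new=(6,11) → add node 2 parent=1 cost=10
3. q=(6,13) nearest=2 d=2 new=(6,13) → add node 3 parent=2 cost=12
4. q=(16,19) nearest=2 d=10 new=(11,16) → add node 4 parent=2 cost=15
5. q=(18,21) nearest=4 d=7 new=(16,21) → add node 5 parent=4 cost=20
6. q=(2,18) nearest=3 d=5 new=(2,18) → blocked by [2,4]×[11,16], reject
7. q=(11,21) nearest=4 d=5 new=(11,21) → add node 6 parent=4 cost=20
8. q=(14,10) nearest=4 d=6 new=(14,11) → add node 7 parent=4 cost=20
9. q=(4,23) nearest=4 d=7 new=(6,21) → add node 8 parent=4 cost=20
10. q=(21,6) nearest=7 d=7 new=(19,6) → add node 9 parent=7 cost=25
11. q=(7,11) nearest=2 d=1 new=(7,11) → add node 10 parent=2 cost=11; rewire 7→10 (18<20)
12. q=(20,18) nearest=5 d=4 new=(20,18) → add node 11 parent=5 cost=24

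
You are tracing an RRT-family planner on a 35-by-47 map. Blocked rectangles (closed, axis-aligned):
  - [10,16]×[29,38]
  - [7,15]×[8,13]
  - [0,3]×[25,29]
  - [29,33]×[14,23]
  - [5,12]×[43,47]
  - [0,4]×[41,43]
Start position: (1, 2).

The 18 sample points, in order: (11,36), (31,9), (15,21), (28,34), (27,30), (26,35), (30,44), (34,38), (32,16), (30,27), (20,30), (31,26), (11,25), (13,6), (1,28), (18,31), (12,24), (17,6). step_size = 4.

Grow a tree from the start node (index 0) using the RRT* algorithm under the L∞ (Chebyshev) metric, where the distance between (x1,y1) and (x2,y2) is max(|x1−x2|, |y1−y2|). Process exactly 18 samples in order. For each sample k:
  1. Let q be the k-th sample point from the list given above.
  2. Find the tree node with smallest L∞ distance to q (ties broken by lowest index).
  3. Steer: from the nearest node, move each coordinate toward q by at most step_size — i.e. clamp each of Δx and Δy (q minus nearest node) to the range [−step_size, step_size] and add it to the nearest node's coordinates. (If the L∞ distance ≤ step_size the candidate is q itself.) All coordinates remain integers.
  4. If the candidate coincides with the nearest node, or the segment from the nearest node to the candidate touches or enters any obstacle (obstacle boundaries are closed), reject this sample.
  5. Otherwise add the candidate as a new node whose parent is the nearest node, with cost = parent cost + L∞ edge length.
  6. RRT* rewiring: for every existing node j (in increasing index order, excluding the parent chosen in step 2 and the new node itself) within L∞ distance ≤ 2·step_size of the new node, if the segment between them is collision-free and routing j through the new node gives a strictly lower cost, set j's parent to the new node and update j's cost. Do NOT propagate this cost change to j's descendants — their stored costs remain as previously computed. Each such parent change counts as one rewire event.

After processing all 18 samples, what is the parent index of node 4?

Parent of node 4: 3

1. q=(11,36) nearest=0 d=34 new=(5,6) → add node 1 parent=0 cost=4
2. q=(31,9) nearest=1 d=26 new=(9,9) → blocked by [7,15]×[8,13], reject
3. q=(15,21) nearest=1 d=15 new=(9,10) → blocked by [7,15]×[8,13], reject
4. q=(28,34) nearest=1 d=28 new=(9,10) → blocked by [7,15]×[8,13], reject
5. q=(27,30) nearest=1 d=24 new=(9,10) → blocked by [7,15]×[8,13], reject
6. q=(26,35) nearest=1 d=29 new=(9,10) → blocked by [7,15]×[8,13], reject
7. q=(30,44) nearest=1 d=38 new=(9,10) → blocked by [7,15]×[8,13], reject
8. q=(34,38) nearest=1 d=32 new=(9,10) → blocked by [7,15]×[8,13], reject
9. q=(32,16) nearest=1 d=27 new=(9,10) → blocked by [7,15]×[8,13], reject
10. q=(30,27) nearest=1 d=25 new=(9,10) → blocked by [7,15]×[8,13], reject
11. q=(20,30) nearest=1 d=24 new=(9,10) → blocked by [7,15]×[8,13], reject
12. q=(31,26) nearest=1 d=26 new=(9,10) → blocked by [7,15]×[8,13], reject
13. q=(11,25) nearest=1 d=19 new=(9,10) → blocked by [7,15]×[8,13], reject
14. q=(13,6) nearest=1 d=8 new=(9,6) → add node 2 parent=1 cost=8
15. q=(1,28) nearest=1 d=22 new=(1,10) → add node 3 parent=1 cost=8
16. q=(18,31) nearest=3 d=21 new=(5,14) → add node 4 parent=3 cost=12
17. q=(12,24) nearest=4 d=10 new=(9,18) → add node 5 parent=4 cost=16
18. q=(17,6) nearest=2 d=8 new=(13,6) → add node 6 parent=2 cost=12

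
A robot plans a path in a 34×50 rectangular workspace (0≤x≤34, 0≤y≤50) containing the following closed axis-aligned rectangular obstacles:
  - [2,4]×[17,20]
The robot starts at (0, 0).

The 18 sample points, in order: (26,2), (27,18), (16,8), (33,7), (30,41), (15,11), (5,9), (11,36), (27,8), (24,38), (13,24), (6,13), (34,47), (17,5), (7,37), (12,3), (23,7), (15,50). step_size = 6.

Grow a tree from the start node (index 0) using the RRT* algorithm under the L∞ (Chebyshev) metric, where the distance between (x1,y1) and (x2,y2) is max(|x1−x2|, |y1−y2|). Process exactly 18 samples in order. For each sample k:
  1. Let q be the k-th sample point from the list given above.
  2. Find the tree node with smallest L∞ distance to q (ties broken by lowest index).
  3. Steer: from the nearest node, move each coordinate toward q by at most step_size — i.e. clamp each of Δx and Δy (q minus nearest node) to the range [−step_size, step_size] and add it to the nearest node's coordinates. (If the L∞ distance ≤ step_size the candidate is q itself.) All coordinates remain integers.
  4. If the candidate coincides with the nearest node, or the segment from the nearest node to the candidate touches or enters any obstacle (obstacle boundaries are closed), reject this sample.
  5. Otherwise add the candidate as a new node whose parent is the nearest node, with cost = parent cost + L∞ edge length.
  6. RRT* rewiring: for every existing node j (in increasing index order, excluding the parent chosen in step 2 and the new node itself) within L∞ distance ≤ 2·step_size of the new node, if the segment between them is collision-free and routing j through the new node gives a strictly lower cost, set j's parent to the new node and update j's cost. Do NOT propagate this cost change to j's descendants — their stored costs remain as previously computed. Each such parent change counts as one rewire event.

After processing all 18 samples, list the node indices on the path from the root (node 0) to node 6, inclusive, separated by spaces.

Path: 0 1 2 6

1. q=(26,2) nearest=0 d=26 new=(6,2) → add node 1 parent=0 cost=6
2. q=(27,18) nearest=1 d=21 new=(12,8) → add node 2 parent=1 cost=12
3. q=(16,8) nearest=2 d=4 new=(16,8) → add node 3 parent=2 cost=16
4. q=(33,7) nearest=3 d=17 new=(22,7) → add node 4 parent=3 cost=22
5. q=(30,41) nearest=2 d=33 new=(18,14) → add node 5 parent=2 cost=18
6. q=(15,11) nearest=2 d=3 new=(15,11) → add node 6 parent=2 cost=15
7. q=(5,9) nearest=1 d=7 new=(5,8) → add node 7 parent=1 cost=12
8. q=(11,36) nearest=5 d=22 new=(12,20) → add node 8 parent=5 cost=24
9. q=(27,8) nearest=4 d=5 new=(27,8) → add node 9 parent=4 cost=27
10. q=(24,38) nearest=8 d=18 new=(18,26) → add node 10 parent=8 cost=30
11. q=(13,24) nearest=8 d=4 new=(13,24) → add node 11 parent=8 cost=28
12. q=(6,13) nearest=7 d=5 new=(6,13) → add node 12 parent=7 cost=17
13. q=(34,47) nearest=10 d=21 new=(24,32) → add node 13 parent=10 cost=36
14. q=(17,5) nearest=3 d=3 new=(17,5) → add node 14 parent=3 cost=19
15. q=(7,37) nearest=10 d=11 new=(12,32) → add node 15 parent=10 cost=36
16. q=(12,3) nearest=2 d=5 new=(12,3) → add node 16 parent=2 cost=17
17. q=(23,7) nearest=4 d=1 new=(23,7) → add node 17 parent=4 cost=23
18. q=(15,50) nearest=13 d=18 new=(18,38) → add node 18 parent=13 cost=42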